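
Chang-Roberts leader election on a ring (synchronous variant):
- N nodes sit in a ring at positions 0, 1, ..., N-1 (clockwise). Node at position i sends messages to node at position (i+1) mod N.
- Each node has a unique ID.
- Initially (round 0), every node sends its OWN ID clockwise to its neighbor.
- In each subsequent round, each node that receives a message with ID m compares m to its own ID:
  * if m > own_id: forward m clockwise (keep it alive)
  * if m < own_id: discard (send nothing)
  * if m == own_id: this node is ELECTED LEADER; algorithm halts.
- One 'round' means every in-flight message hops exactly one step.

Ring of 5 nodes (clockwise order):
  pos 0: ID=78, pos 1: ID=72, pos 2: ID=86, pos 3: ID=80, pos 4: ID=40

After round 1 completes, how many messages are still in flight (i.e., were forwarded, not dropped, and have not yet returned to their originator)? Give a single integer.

Answer: 3

Derivation:
Round 1: pos1(id72) recv 78: fwd; pos2(id86) recv 72: drop; pos3(id80) recv 86: fwd; pos4(id40) recv 80: fwd; pos0(id78) recv 40: drop
After round 1: 3 messages still in flight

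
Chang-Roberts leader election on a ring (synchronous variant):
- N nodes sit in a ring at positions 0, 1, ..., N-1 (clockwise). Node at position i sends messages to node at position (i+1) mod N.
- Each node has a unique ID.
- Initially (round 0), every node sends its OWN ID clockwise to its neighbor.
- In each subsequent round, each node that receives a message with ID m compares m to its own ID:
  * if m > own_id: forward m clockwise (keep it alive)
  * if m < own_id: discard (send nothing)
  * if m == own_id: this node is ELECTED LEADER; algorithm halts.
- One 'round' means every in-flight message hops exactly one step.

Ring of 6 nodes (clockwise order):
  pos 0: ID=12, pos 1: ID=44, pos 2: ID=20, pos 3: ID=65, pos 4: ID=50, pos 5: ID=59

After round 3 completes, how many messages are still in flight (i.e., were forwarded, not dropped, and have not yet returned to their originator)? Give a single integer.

Answer: 2

Derivation:
Round 1: pos1(id44) recv 12: drop; pos2(id20) recv 44: fwd; pos3(id65) recv 20: drop; pos4(id50) recv 65: fwd; pos5(id59) recv 50: drop; pos0(id12) recv 59: fwd
Round 2: pos3(id65) recv 44: drop; pos5(id59) recv 65: fwd; pos1(id44) recv 59: fwd
Round 3: pos0(id12) recv 65: fwd; pos2(id20) recv 59: fwd
After round 3: 2 messages still in flight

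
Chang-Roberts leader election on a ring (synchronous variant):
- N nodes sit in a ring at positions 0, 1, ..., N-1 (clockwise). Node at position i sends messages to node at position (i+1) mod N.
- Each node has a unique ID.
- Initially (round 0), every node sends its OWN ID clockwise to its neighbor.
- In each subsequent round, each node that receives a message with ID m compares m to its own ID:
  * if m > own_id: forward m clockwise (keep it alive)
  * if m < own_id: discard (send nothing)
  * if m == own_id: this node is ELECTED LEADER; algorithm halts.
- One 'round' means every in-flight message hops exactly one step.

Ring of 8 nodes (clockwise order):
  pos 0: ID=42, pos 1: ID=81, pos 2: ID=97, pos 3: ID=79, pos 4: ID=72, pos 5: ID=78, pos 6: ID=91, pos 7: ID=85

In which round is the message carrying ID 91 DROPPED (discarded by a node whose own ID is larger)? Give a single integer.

Answer: 4

Derivation:
Round 1: pos1(id81) recv 42: drop; pos2(id97) recv 81: drop; pos3(id79) recv 97: fwd; pos4(id72) recv 79: fwd; pos5(id78) recv 72: drop; pos6(id91) recv 78: drop; pos7(id85) recv 91: fwd; pos0(id42) recv 85: fwd
Round 2: pos4(id72) recv 97: fwd; pos5(id78) recv 79: fwd; pos0(id42) recv 91: fwd; pos1(id81) recv 85: fwd
Round 3: pos5(id78) recv 97: fwd; pos6(id91) recv 79: drop; pos1(id81) recv 91: fwd; pos2(id97) recv 85: drop
Round 4: pos6(id91) recv 97: fwd; pos2(id97) recv 91: drop
Round 5: pos7(id85) recv 97: fwd
Round 6: pos0(id42) recv 97: fwd
Round 7: pos1(id81) recv 97: fwd
Round 8: pos2(id97) recv 97: ELECTED
Message ID 91 originates at pos 6; dropped at pos 2 in round 4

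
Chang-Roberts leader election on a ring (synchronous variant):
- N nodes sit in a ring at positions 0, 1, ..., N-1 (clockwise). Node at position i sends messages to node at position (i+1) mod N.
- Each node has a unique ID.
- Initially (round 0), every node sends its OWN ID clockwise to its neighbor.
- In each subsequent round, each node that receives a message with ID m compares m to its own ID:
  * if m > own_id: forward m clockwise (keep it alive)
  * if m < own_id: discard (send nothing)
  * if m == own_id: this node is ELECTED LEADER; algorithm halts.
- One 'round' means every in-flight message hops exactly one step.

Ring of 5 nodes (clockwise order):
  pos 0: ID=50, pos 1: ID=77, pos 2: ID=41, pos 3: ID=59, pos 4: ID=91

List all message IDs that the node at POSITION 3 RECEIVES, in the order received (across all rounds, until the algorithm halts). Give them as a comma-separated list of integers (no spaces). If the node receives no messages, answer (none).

Answer: 41,77,91

Derivation:
Round 1: pos1(id77) recv 50: drop; pos2(id41) recv 77: fwd; pos3(id59) recv 41: drop; pos4(id91) recv 59: drop; pos0(id50) recv 91: fwd
Round 2: pos3(id59) recv 77: fwd; pos1(id77) recv 91: fwd
Round 3: pos4(id91) recv 77: drop; pos2(id41) recv 91: fwd
Round 4: pos3(id59) recv 91: fwd
Round 5: pos4(id91) recv 91: ELECTED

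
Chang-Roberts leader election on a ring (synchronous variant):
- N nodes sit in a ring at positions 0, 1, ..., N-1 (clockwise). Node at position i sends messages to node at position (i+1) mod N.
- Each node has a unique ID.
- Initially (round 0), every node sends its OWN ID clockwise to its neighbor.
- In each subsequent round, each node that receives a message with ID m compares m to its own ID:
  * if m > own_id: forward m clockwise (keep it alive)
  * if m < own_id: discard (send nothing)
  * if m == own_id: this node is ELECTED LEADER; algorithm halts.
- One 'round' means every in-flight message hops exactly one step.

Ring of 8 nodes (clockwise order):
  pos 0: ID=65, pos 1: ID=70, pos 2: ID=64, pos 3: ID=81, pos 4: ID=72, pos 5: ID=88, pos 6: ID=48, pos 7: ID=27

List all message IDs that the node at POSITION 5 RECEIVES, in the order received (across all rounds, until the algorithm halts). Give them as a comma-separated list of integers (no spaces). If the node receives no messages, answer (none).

Answer: 72,81,88

Derivation:
Round 1: pos1(id70) recv 65: drop; pos2(id64) recv 70: fwd; pos3(id81) recv 64: drop; pos4(id72) recv 81: fwd; pos5(id88) recv 72: drop; pos6(id48) recv 88: fwd; pos7(id27) recv 48: fwd; pos0(id65) recv 27: drop
Round 2: pos3(id81) recv 70: drop; pos5(id88) recv 81: drop; pos7(id27) recv 88: fwd; pos0(id65) recv 48: drop
Round 3: pos0(id65) recv 88: fwd
Round 4: pos1(id70) recv 88: fwd
Round 5: pos2(id64) recv 88: fwd
Round 6: pos3(id81) recv 88: fwd
Round 7: pos4(id72) recv 88: fwd
Round 8: pos5(id88) recv 88: ELECTED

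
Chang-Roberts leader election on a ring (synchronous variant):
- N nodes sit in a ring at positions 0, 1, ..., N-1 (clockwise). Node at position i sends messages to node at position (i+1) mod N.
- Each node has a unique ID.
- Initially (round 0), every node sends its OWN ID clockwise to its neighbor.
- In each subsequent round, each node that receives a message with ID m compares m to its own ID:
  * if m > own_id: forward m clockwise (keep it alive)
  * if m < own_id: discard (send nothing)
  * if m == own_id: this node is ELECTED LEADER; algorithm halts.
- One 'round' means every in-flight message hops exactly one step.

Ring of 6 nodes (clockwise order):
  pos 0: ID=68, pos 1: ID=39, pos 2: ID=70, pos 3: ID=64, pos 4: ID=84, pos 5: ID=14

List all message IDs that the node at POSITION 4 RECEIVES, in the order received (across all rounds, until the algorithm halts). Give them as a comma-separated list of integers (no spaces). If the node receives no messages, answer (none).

Round 1: pos1(id39) recv 68: fwd; pos2(id70) recv 39: drop; pos3(id64) recv 70: fwd; pos4(id84) recv 64: drop; pos5(id14) recv 84: fwd; pos0(id68) recv 14: drop
Round 2: pos2(id70) recv 68: drop; pos4(id84) recv 70: drop; pos0(id68) recv 84: fwd
Round 3: pos1(id39) recv 84: fwd
Round 4: pos2(id70) recv 84: fwd
Round 5: pos3(id64) recv 84: fwd
Round 6: pos4(id84) recv 84: ELECTED

Answer: 64,70,84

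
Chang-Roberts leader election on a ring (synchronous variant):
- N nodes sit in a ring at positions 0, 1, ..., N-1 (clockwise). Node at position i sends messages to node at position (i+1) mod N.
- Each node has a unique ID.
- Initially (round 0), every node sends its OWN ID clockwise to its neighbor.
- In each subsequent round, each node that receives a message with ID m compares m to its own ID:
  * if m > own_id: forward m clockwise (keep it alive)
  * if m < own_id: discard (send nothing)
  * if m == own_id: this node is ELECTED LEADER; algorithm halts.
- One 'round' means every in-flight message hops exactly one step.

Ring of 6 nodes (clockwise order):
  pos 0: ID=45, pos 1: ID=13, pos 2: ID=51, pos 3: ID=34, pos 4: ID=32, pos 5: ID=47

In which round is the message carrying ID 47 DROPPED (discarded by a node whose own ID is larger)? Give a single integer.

Round 1: pos1(id13) recv 45: fwd; pos2(id51) recv 13: drop; pos3(id34) recv 51: fwd; pos4(id32) recv 34: fwd; pos5(id47) recv 32: drop; pos0(id45) recv 47: fwd
Round 2: pos2(id51) recv 45: drop; pos4(id32) recv 51: fwd; pos5(id47) recv 34: drop; pos1(id13) recv 47: fwd
Round 3: pos5(id47) recv 51: fwd; pos2(id51) recv 47: drop
Round 4: pos0(id45) recv 51: fwd
Round 5: pos1(id13) recv 51: fwd
Round 6: pos2(id51) recv 51: ELECTED
Message ID 47 originates at pos 5; dropped at pos 2 in round 3

Answer: 3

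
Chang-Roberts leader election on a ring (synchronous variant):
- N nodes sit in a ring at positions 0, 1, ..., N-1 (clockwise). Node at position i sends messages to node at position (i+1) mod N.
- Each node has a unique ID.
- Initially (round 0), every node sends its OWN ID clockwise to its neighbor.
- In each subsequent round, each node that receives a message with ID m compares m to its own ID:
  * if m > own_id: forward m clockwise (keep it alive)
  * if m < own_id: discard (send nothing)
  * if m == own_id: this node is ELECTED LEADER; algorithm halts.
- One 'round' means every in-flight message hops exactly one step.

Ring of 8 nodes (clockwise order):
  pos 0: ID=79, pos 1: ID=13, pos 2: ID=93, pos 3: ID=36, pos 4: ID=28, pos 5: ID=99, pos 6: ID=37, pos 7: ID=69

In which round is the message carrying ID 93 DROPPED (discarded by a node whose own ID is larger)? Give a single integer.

Round 1: pos1(id13) recv 79: fwd; pos2(id93) recv 13: drop; pos3(id36) recv 93: fwd; pos4(id28) recv 36: fwd; pos5(id99) recv 28: drop; pos6(id37) recv 99: fwd; pos7(id69) recv 37: drop; pos0(id79) recv 69: drop
Round 2: pos2(id93) recv 79: drop; pos4(id28) recv 93: fwd; pos5(id99) recv 36: drop; pos7(id69) recv 99: fwd
Round 3: pos5(id99) recv 93: drop; pos0(id79) recv 99: fwd
Round 4: pos1(id13) recv 99: fwd
Round 5: pos2(id93) recv 99: fwd
Round 6: pos3(id36) recv 99: fwd
Round 7: pos4(id28) recv 99: fwd
Round 8: pos5(id99) recv 99: ELECTED
Message ID 93 originates at pos 2; dropped at pos 5 in round 3

Answer: 3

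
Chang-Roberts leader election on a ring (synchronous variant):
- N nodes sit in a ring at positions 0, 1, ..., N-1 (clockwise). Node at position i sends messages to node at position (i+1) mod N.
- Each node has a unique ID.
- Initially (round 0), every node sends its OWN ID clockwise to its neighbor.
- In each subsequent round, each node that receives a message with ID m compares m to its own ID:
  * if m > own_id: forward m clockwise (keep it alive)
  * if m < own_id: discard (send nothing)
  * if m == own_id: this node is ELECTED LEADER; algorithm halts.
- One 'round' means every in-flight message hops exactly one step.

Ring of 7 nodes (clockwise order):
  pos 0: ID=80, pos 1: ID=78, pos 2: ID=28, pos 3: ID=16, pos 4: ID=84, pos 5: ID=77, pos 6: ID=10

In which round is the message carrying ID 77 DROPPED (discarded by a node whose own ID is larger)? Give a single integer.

Round 1: pos1(id78) recv 80: fwd; pos2(id28) recv 78: fwd; pos3(id16) recv 28: fwd; pos4(id84) recv 16: drop; pos5(id77) recv 84: fwd; pos6(id10) recv 77: fwd; pos0(id80) recv 10: drop
Round 2: pos2(id28) recv 80: fwd; pos3(id16) recv 78: fwd; pos4(id84) recv 28: drop; pos6(id10) recv 84: fwd; pos0(id80) recv 77: drop
Round 3: pos3(id16) recv 80: fwd; pos4(id84) recv 78: drop; pos0(id80) recv 84: fwd
Round 4: pos4(id84) recv 80: drop; pos1(id78) recv 84: fwd
Round 5: pos2(id28) recv 84: fwd
Round 6: pos3(id16) recv 84: fwd
Round 7: pos4(id84) recv 84: ELECTED
Message ID 77 originates at pos 5; dropped at pos 0 in round 2

Answer: 2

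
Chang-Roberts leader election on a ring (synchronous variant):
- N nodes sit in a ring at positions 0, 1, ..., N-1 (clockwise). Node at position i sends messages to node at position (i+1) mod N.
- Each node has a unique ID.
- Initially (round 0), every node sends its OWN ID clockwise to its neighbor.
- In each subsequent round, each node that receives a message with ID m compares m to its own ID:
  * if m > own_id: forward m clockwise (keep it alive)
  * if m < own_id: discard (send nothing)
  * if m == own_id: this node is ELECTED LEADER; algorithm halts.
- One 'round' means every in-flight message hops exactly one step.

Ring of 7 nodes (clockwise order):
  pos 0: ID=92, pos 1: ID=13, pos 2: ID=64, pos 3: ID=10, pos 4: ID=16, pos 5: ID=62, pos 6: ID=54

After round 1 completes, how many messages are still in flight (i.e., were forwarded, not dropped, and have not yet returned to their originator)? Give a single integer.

Round 1: pos1(id13) recv 92: fwd; pos2(id64) recv 13: drop; pos3(id10) recv 64: fwd; pos4(id16) recv 10: drop; pos5(id62) recv 16: drop; pos6(id54) recv 62: fwd; pos0(id92) recv 54: drop
After round 1: 3 messages still in flight

Answer: 3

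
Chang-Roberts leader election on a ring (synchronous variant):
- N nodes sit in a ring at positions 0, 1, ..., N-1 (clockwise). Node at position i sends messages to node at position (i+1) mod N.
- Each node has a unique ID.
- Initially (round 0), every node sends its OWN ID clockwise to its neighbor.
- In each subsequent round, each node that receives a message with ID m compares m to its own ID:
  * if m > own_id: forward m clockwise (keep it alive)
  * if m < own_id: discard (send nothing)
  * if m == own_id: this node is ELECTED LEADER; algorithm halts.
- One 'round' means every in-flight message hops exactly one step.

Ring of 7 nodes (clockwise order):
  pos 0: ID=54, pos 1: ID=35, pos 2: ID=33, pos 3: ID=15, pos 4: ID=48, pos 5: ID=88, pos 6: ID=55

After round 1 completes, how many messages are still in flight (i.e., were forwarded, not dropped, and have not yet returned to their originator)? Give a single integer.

Answer: 5

Derivation:
Round 1: pos1(id35) recv 54: fwd; pos2(id33) recv 35: fwd; pos3(id15) recv 33: fwd; pos4(id48) recv 15: drop; pos5(id88) recv 48: drop; pos6(id55) recv 88: fwd; pos0(id54) recv 55: fwd
After round 1: 5 messages still in flight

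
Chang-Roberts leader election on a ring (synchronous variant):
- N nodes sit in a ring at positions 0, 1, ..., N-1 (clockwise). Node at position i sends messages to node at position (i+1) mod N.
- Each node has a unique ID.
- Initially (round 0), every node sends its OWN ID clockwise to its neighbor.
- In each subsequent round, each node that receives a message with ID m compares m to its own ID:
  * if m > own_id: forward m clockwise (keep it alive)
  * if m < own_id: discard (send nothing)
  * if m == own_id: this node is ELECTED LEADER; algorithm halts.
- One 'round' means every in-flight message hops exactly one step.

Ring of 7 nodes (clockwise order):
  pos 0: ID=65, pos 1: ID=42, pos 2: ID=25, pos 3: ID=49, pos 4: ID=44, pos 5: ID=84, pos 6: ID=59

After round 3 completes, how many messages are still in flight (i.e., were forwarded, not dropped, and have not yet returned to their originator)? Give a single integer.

Answer: 2

Derivation:
Round 1: pos1(id42) recv 65: fwd; pos2(id25) recv 42: fwd; pos3(id49) recv 25: drop; pos4(id44) recv 49: fwd; pos5(id84) recv 44: drop; pos6(id59) recv 84: fwd; pos0(id65) recv 59: drop
Round 2: pos2(id25) recv 65: fwd; pos3(id49) recv 42: drop; pos5(id84) recv 49: drop; pos0(id65) recv 84: fwd
Round 3: pos3(id49) recv 65: fwd; pos1(id42) recv 84: fwd
After round 3: 2 messages still in flight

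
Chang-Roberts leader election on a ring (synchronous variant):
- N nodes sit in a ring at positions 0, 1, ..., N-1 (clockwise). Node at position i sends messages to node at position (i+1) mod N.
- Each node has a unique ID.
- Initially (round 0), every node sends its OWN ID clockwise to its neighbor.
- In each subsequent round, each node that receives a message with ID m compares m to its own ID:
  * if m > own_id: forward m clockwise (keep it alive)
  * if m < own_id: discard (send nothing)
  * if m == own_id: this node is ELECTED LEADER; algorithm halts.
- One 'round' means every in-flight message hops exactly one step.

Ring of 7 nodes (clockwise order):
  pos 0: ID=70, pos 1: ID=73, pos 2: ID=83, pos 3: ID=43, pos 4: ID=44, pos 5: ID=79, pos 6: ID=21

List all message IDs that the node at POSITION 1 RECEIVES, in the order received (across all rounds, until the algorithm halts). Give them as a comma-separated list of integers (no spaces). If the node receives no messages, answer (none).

Round 1: pos1(id73) recv 70: drop; pos2(id83) recv 73: drop; pos3(id43) recv 83: fwd; pos4(id44) recv 43: drop; pos5(id79) recv 44: drop; pos6(id21) recv 79: fwd; pos0(id70) recv 21: drop
Round 2: pos4(id44) recv 83: fwd; pos0(id70) recv 79: fwd
Round 3: pos5(id79) recv 83: fwd; pos1(id73) recv 79: fwd
Round 4: pos6(id21) recv 83: fwd; pos2(id83) recv 79: drop
Round 5: pos0(id70) recv 83: fwd
Round 6: pos1(id73) recv 83: fwd
Round 7: pos2(id83) recv 83: ELECTED

Answer: 70,79,83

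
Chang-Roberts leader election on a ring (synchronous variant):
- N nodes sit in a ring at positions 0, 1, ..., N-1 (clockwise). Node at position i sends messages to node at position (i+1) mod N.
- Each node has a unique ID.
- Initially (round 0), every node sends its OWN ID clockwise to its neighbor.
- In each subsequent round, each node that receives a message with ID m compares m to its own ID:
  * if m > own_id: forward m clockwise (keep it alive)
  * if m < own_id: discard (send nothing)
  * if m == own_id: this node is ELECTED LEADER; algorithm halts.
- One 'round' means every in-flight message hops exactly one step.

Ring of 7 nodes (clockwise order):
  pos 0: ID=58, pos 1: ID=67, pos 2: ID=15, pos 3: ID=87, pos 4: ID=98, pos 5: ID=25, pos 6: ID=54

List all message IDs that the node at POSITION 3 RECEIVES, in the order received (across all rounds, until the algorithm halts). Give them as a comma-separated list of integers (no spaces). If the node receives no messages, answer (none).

Round 1: pos1(id67) recv 58: drop; pos2(id15) recv 67: fwd; pos3(id87) recv 15: drop; pos4(id98) recv 87: drop; pos5(id25) recv 98: fwd; pos6(id54) recv 25: drop; pos0(id58) recv 54: drop
Round 2: pos3(id87) recv 67: drop; pos6(id54) recv 98: fwd
Round 3: pos0(id58) recv 98: fwd
Round 4: pos1(id67) recv 98: fwd
Round 5: pos2(id15) recv 98: fwd
Round 6: pos3(id87) recv 98: fwd
Round 7: pos4(id98) recv 98: ELECTED

Answer: 15,67,98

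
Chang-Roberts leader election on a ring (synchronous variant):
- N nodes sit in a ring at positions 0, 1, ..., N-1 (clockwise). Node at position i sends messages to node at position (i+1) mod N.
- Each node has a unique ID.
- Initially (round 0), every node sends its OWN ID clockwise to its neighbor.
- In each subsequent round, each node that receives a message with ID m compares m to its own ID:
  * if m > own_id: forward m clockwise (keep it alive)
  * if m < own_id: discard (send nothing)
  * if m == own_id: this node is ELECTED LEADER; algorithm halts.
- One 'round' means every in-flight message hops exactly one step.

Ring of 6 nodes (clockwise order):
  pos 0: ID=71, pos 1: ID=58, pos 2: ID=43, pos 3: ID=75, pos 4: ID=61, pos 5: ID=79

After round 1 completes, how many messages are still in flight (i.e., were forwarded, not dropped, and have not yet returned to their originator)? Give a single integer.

Round 1: pos1(id58) recv 71: fwd; pos2(id43) recv 58: fwd; pos3(id75) recv 43: drop; pos4(id61) recv 75: fwd; pos5(id79) recv 61: drop; pos0(id71) recv 79: fwd
After round 1: 4 messages still in flight

Answer: 4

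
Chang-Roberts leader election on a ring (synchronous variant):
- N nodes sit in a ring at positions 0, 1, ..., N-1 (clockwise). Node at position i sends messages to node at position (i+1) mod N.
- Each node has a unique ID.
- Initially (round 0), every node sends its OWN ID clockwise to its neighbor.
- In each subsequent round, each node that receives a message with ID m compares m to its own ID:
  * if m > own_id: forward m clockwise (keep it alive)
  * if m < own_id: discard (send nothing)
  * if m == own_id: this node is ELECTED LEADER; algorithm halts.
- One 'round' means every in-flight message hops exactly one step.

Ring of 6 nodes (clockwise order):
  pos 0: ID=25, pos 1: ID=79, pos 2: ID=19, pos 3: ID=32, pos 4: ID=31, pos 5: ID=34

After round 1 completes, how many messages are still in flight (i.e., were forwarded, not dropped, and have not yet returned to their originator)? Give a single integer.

Answer: 3

Derivation:
Round 1: pos1(id79) recv 25: drop; pos2(id19) recv 79: fwd; pos3(id32) recv 19: drop; pos4(id31) recv 32: fwd; pos5(id34) recv 31: drop; pos0(id25) recv 34: fwd
After round 1: 3 messages still in flight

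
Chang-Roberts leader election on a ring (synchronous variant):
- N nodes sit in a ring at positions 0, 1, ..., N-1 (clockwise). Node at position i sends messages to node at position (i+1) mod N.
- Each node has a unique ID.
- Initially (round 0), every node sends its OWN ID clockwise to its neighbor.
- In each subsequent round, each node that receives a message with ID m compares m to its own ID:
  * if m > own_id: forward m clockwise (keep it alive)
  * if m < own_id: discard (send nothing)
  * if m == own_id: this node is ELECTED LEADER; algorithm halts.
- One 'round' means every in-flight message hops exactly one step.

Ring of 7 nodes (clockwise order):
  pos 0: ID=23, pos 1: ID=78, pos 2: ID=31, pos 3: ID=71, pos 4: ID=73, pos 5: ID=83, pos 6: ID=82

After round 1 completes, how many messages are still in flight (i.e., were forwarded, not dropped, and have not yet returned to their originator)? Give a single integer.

Round 1: pos1(id78) recv 23: drop; pos2(id31) recv 78: fwd; pos3(id71) recv 31: drop; pos4(id73) recv 71: drop; pos5(id83) recv 73: drop; pos6(id82) recv 83: fwd; pos0(id23) recv 82: fwd
After round 1: 3 messages still in flight

Answer: 3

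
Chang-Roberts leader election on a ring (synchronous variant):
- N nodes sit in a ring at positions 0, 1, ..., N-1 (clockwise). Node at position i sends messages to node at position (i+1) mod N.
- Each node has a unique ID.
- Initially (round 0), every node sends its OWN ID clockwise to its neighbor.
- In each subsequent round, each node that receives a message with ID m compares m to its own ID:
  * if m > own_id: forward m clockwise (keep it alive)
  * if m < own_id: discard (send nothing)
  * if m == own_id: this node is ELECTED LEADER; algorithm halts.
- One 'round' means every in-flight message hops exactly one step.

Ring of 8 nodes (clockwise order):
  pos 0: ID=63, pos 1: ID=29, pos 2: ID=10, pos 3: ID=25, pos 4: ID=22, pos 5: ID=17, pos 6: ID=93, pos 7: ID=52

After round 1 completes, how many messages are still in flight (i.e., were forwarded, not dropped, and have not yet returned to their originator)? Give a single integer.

Answer: 5

Derivation:
Round 1: pos1(id29) recv 63: fwd; pos2(id10) recv 29: fwd; pos3(id25) recv 10: drop; pos4(id22) recv 25: fwd; pos5(id17) recv 22: fwd; pos6(id93) recv 17: drop; pos7(id52) recv 93: fwd; pos0(id63) recv 52: drop
After round 1: 5 messages still in flight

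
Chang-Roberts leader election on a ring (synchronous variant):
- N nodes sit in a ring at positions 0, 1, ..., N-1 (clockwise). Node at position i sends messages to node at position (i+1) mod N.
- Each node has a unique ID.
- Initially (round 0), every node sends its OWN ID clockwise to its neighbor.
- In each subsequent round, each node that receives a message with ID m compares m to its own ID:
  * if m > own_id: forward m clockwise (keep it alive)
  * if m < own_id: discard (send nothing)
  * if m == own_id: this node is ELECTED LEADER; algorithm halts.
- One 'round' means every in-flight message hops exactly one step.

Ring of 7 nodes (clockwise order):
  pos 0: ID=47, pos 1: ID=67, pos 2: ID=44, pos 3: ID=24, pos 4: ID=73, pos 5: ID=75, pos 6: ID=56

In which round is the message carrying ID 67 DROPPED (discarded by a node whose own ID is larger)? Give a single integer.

Round 1: pos1(id67) recv 47: drop; pos2(id44) recv 67: fwd; pos3(id24) recv 44: fwd; pos4(id73) recv 24: drop; pos5(id75) recv 73: drop; pos6(id56) recv 75: fwd; pos0(id47) recv 56: fwd
Round 2: pos3(id24) recv 67: fwd; pos4(id73) recv 44: drop; pos0(id47) recv 75: fwd; pos1(id67) recv 56: drop
Round 3: pos4(id73) recv 67: drop; pos1(id67) recv 75: fwd
Round 4: pos2(id44) recv 75: fwd
Round 5: pos3(id24) recv 75: fwd
Round 6: pos4(id73) recv 75: fwd
Round 7: pos5(id75) recv 75: ELECTED
Message ID 67 originates at pos 1; dropped at pos 4 in round 3

Answer: 3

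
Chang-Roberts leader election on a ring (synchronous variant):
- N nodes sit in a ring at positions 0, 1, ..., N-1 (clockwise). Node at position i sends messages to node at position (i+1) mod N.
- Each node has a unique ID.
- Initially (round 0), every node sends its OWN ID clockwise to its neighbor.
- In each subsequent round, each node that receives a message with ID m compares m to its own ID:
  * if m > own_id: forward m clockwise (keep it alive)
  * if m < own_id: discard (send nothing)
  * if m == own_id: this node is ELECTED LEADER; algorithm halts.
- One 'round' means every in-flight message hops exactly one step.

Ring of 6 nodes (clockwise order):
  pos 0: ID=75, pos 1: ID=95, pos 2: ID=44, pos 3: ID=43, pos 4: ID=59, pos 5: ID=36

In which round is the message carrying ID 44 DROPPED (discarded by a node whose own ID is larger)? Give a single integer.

Round 1: pos1(id95) recv 75: drop; pos2(id44) recv 95: fwd; pos3(id43) recv 44: fwd; pos4(id59) recv 43: drop; pos5(id36) recv 59: fwd; pos0(id75) recv 36: drop
Round 2: pos3(id43) recv 95: fwd; pos4(id59) recv 44: drop; pos0(id75) recv 59: drop
Round 3: pos4(id59) recv 95: fwd
Round 4: pos5(id36) recv 95: fwd
Round 5: pos0(id75) recv 95: fwd
Round 6: pos1(id95) recv 95: ELECTED
Message ID 44 originates at pos 2; dropped at pos 4 in round 2

Answer: 2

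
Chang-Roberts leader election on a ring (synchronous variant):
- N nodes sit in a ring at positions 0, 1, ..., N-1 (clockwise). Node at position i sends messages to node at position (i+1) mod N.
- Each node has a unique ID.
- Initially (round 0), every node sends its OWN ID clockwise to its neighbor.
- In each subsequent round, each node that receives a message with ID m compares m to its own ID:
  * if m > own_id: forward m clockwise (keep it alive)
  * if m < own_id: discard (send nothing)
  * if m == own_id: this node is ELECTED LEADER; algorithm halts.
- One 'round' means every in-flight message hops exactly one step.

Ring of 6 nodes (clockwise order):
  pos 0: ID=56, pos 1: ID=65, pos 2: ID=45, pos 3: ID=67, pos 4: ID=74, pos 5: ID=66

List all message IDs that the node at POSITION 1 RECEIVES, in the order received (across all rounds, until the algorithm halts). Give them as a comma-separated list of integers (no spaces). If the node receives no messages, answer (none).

Answer: 56,66,74

Derivation:
Round 1: pos1(id65) recv 56: drop; pos2(id45) recv 65: fwd; pos3(id67) recv 45: drop; pos4(id74) recv 67: drop; pos5(id66) recv 74: fwd; pos0(id56) recv 66: fwd
Round 2: pos3(id67) recv 65: drop; pos0(id56) recv 74: fwd; pos1(id65) recv 66: fwd
Round 3: pos1(id65) recv 74: fwd; pos2(id45) recv 66: fwd
Round 4: pos2(id45) recv 74: fwd; pos3(id67) recv 66: drop
Round 5: pos3(id67) recv 74: fwd
Round 6: pos4(id74) recv 74: ELECTED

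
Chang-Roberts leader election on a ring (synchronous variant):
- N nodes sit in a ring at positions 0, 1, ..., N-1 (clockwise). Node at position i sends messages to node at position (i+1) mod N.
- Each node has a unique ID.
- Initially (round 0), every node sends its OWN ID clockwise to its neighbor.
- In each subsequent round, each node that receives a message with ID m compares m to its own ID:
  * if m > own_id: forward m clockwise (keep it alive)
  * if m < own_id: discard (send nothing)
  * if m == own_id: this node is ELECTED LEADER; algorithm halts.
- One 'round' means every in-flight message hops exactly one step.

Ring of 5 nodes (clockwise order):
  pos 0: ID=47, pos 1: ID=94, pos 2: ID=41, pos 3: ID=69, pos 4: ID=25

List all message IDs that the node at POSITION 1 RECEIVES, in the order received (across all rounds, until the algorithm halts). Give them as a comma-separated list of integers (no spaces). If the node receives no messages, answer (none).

Answer: 47,69,94

Derivation:
Round 1: pos1(id94) recv 47: drop; pos2(id41) recv 94: fwd; pos3(id69) recv 41: drop; pos4(id25) recv 69: fwd; pos0(id47) recv 25: drop
Round 2: pos3(id69) recv 94: fwd; pos0(id47) recv 69: fwd
Round 3: pos4(id25) recv 94: fwd; pos1(id94) recv 69: drop
Round 4: pos0(id47) recv 94: fwd
Round 5: pos1(id94) recv 94: ELECTED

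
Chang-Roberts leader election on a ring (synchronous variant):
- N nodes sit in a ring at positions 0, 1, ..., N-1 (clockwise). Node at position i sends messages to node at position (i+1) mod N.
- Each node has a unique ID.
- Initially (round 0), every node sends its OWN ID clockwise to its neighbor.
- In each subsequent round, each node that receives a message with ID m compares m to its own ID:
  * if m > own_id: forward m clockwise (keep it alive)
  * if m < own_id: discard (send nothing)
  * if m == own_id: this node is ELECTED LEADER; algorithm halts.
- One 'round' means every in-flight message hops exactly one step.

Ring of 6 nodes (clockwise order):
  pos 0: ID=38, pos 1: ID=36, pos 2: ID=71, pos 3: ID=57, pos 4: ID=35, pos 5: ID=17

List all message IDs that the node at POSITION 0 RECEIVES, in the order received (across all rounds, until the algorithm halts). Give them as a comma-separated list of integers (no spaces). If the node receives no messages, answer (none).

Answer: 17,35,57,71

Derivation:
Round 1: pos1(id36) recv 38: fwd; pos2(id71) recv 36: drop; pos3(id57) recv 71: fwd; pos4(id35) recv 57: fwd; pos5(id17) recv 35: fwd; pos0(id38) recv 17: drop
Round 2: pos2(id71) recv 38: drop; pos4(id35) recv 71: fwd; pos5(id17) recv 57: fwd; pos0(id38) recv 35: drop
Round 3: pos5(id17) recv 71: fwd; pos0(id38) recv 57: fwd
Round 4: pos0(id38) recv 71: fwd; pos1(id36) recv 57: fwd
Round 5: pos1(id36) recv 71: fwd; pos2(id71) recv 57: drop
Round 6: pos2(id71) recv 71: ELECTED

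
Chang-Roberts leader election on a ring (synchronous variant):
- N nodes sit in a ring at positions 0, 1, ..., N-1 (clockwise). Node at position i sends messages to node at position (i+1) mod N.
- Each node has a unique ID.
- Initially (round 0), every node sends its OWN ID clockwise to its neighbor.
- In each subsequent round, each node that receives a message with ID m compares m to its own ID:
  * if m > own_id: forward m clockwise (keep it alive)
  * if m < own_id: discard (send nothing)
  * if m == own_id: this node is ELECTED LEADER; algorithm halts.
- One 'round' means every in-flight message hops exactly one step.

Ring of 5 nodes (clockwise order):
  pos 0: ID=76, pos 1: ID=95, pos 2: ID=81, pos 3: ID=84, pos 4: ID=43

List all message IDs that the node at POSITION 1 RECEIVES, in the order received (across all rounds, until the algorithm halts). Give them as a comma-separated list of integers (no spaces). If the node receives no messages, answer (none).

Answer: 76,84,95

Derivation:
Round 1: pos1(id95) recv 76: drop; pos2(id81) recv 95: fwd; pos3(id84) recv 81: drop; pos4(id43) recv 84: fwd; pos0(id76) recv 43: drop
Round 2: pos3(id84) recv 95: fwd; pos0(id76) recv 84: fwd
Round 3: pos4(id43) recv 95: fwd; pos1(id95) recv 84: drop
Round 4: pos0(id76) recv 95: fwd
Round 5: pos1(id95) recv 95: ELECTED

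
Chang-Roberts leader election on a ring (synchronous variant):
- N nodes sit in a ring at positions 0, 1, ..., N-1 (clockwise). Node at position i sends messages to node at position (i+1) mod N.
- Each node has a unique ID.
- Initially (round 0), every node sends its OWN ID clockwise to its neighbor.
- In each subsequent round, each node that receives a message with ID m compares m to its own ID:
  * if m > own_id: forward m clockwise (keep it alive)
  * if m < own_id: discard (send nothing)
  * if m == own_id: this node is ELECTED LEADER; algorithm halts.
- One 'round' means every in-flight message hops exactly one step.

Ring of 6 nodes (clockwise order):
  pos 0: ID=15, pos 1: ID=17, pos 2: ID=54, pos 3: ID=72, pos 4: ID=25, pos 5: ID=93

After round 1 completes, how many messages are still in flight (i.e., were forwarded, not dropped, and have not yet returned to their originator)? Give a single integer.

Answer: 2

Derivation:
Round 1: pos1(id17) recv 15: drop; pos2(id54) recv 17: drop; pos3(id72) recv 54: drop; pos4(id25) recv 72: fwd; pos5(id93) recv 25: drop; pos0(id15) recv 93: fwd
After round 1: 2 messages still in flight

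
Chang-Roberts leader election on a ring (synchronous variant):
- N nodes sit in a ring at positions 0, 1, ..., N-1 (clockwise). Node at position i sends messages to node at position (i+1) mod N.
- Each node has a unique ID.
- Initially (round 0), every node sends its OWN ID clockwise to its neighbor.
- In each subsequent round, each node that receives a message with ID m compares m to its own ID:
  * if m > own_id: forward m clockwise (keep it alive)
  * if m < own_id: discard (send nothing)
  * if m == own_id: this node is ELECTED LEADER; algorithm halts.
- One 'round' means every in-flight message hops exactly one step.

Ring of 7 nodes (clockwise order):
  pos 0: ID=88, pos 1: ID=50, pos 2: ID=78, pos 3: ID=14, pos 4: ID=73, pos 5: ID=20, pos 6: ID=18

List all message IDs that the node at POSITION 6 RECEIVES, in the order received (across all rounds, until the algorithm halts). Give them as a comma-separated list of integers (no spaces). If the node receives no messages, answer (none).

Answer: 20,73,78,88

Derivation:
Round 1: pos1(id50) recv 88: fwd; pos2(id78) recv 50: drop; pos3(id14) recv 78: fwd; pos4(id73) recv 14: drop; pos5(id20) recv 73: fwd; pos6(id18) recv 20: fwd; pos0(id88) recv 18: drop
Round 2: pos2(id78) recv 88: fwd; pos4(id73) recv 78: fwd; pos6(id18) recv 73: fwd; pos0(id88) recv 20: drop
Round 3: pos3(id14) recv 88: fwd; pos5(id20) recv 78: fwd; pos0(id88) recv 73: drop
Round 4: pos4(id73) recv 88: fwd; pos6(id18) recv 78: fwd
Round 5: pos5(id20) recv 88: fwd; pos0(id88) recv 78: drop
Round 6: pos6(id18) recv 88: fwd
Round 7: pos0(id88) recv 88: ELECTED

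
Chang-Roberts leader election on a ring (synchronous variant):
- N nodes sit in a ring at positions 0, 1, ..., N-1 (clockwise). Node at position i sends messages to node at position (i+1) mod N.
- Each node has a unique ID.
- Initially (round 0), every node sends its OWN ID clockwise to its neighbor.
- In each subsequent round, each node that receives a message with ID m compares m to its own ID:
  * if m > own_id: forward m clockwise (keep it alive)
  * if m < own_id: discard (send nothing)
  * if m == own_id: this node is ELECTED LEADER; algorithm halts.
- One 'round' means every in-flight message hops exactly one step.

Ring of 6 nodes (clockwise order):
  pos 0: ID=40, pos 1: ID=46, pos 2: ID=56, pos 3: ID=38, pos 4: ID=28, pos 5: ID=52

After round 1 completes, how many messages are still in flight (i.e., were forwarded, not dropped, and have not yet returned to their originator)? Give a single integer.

Round 1: pos1(id46) recv 40: drop; pos2(id56) recv 46: drop; pos3(id38) recv 56: fwd; pos4(id28) recv 38: fwd; pos5(id52) recv 28: drop; pos0(id40) recv 52: fwd
After round 1: 3 messages still in flight

Answer: 3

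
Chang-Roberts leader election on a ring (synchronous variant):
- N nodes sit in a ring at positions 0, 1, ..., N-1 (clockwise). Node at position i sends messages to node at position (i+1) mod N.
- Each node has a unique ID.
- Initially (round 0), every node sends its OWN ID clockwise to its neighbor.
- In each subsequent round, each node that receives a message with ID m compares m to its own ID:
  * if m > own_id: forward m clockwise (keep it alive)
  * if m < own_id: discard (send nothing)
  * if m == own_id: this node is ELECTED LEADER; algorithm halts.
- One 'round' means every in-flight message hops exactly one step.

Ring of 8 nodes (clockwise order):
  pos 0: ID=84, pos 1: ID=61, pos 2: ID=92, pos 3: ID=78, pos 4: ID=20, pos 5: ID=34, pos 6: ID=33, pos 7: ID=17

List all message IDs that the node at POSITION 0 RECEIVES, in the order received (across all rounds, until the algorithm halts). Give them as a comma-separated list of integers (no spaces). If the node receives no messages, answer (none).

Answer: 17,33,34,78,92

Derivation:
Round 1: pos1(id61) recv 84: fwd; pos2(id92) recv 61: drop; pos3(id78) recv 92: fwd; pos4(id20) recv 78: fwd; pos5(id34) recv 20: drop; pos6(id33) recv 34: fwd; pos7(id17) recv 33: fwd; pos0(id84) recv 17: drop
Round 2: pos2(id92) recv 84: drop; pos4(id20) recv 92: fwd; pos5(id34) recv 78: fwd; pos7(id17) recv 34: fwd; pos0(id84) recv 33: drop
Round 3: pos5(id34) recv 92: fwd; pos6(id33) recv 78: fwd; pos0(id84) recv 34: drop
Round 4: pos6(id33) recv 92: fwd; pos7(id17) recv 78: fwd
Round 5: pos7(id17) recv 92: fwd; pos0(id84) recv 78: drop
Round 6: pos0(id84) recv 92: fwd
Round 7: pos1(id61) recv 92: fwd
Round 8: pos2(id92) recv 92: ELECTED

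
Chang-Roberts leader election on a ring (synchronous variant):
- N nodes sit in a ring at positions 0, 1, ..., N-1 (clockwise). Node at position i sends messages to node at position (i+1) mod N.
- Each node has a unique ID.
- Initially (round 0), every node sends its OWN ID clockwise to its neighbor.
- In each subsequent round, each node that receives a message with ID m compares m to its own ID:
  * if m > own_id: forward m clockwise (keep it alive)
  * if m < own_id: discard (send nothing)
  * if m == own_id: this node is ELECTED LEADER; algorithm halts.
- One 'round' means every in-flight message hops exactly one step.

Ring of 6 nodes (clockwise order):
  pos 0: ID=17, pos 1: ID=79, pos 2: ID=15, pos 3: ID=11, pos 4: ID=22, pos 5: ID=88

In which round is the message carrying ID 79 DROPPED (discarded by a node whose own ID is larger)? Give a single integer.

Round 1: pos1(id79) recv 17: drop; pos2(id15) recv 79: fwd; pos3(id11) recv 15: fwd; pos4(id22) recv 11: drop; pos5(id88) recv 22: drop; pos0(id17) recv 88: fwd
Round 2: pos3(id11) recv 79: fwd; pos4(id22) recv 15: drop; pos1(id79) recv 88: fwd
Round 3: pos4(id22) recv 79: fwd; pos2(id15) recv 88: fwd
Round 4: pos5(id88) recv 79: drop; pos3(id11) recv 88: fwd
Round 5: pos4(id22) recv 88: fwd
Round 6: pos5(id88) recv 88: ELECTED
Message ID 79 originates at pos 1; dropped at pos 5 in round 4

Answer: 4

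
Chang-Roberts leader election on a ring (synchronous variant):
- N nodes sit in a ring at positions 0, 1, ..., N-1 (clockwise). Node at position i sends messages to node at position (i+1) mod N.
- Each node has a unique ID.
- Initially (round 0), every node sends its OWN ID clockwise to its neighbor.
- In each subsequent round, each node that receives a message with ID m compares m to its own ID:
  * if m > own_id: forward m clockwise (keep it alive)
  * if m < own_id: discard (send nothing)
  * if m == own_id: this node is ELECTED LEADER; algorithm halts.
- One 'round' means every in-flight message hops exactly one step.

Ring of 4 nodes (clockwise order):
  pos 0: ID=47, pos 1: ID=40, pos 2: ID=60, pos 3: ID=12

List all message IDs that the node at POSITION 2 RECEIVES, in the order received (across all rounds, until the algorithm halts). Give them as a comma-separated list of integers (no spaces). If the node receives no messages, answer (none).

Round 1: pos1(id40) recv 47: fwd; pos2(id60) recv 40: drop; pos3(id12) recv 60: fwd; pos0(id47) recv 12: drop
Round 2: pos2(id60) recv 47: drop; pos0(id47) recv 60: fwd
Round 3: pos1(id40) recv 60: fwd
Round 4: pos2(id60) recv 60: ELECTED

Answer: 40,47,60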